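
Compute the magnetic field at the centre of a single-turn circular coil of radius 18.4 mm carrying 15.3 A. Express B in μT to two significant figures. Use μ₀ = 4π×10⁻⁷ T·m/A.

B ≈ 520 μT

At the centre of a circular loop the Biot–Savart law gives B = μ₀I/(2R).
B = (4π×10⁻⁷ × 15.3) / (2 × 0.0184) = 5.22×10⁻⁴ T.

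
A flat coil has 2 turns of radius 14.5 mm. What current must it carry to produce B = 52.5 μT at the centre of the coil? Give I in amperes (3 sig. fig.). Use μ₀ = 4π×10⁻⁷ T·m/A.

For an N-turn coil, B = Nμ₀I/(2R) with R = 0.0145 m, so I = 2RB/(Nμ₀) = 2 × 0.0145 × 5.25×10⁻⁵ / (2 × 4π×10⁻⁷) = 0.606 A.

I ≈ 0.606 A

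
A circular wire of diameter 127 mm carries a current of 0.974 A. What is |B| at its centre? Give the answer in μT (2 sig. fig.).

B ≈ 9.6 μT

At the centre of a circular loop the Biot–Savart law gives B = μ₀I/(2R) (so R = 0.0635 m).
B = (4π×10⁻⁷ × 0.974) / (2 × 0.0635) = 9.64×10⁻⁶ T.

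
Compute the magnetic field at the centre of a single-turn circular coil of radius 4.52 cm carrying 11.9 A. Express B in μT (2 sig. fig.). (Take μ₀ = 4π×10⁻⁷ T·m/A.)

At the centre of a circular loop the Biot–Savart law gives B = μ₀I/(2R).
B = (4π×10⁻⁷ × 11.9) / (2 × 0.0452) = 1.65×10⁻⁴ T.

B ≈ 170 μT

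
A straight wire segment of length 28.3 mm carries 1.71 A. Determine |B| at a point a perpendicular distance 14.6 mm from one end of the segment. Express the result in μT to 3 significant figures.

B ≈ 10.4 μT

For a finite straight segment, B = (μ₀I/4πd)(sinθ₁ + sinθ₂), where θ₁, θ₂ are the angles from the perpendicular to each end.
The perpendicular foot is at one end, so the two end-offsets along the wire are 0 and L = 0.0283 m.
sinθ₁ = 0/√(0²+0.0146²) = 0.0000; sinθ₂ = 0.0283/√(0.0283²+0.0146²) = 0.8887.
B = (4π×10⁻⁷ × 1.71) / (4π × 0.0146) × (0.0000 + 0.8887) = 1.04×10⁻⁵ T.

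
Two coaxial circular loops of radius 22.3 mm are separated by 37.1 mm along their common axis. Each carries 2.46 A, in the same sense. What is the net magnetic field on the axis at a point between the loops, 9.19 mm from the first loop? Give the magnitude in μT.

B ≈ 71.6 μT

Each loop contributes B = μ₀IR²/[2(R²+z²)^(3/2)] on the axis, with z measured from that loop.
Loop 1 (z = 0.00919 m): B₁ = 5.48×10⁻⁵ T. Loop 2 (z = 0.02791 m): B₂ = 1.69×10⁻⁵ T.
The fields add: B = B₁ + B₂ = 7.16×10⁻⁵ T.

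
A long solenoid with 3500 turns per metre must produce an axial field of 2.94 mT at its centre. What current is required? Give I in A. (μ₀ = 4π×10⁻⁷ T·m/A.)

Inside a long solenoid B = μ₀nI with n = 3500 m⁻¹, so I = B/(μ₀n).
I = 2.94×10⁻³ / (4π×10⁻⁷ × 3500) = 0.668 A.

I ≈ 0.668 A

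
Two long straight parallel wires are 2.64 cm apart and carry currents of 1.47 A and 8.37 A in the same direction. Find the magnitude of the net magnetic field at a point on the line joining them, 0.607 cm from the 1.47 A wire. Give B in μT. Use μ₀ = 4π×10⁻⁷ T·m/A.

Each long wire gives B = μ₀I/(2πd). Distances are d₁ = 0.00607 m and d₂ = 0.02033 m.
B₁ = 4.84×10⁻⁵ T, B₂ = 8.23×10⁻⁵ T.
Between parallel currents the two contributions point in opposite directions, so they subtract. B = |B₁ − B₂| = |4.84×10⁻⁵ − 8.23×10⁻⁵| = 3.39×10⁻⁵ T.

B ≈ 33.9 μT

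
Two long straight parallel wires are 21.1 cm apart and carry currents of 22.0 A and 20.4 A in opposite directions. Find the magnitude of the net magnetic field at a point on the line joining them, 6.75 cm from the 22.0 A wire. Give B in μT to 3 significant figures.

Each long wire gives B = μ₀I/(2πd). Distances are d₁ = 0.0675 m and d₂ = 0.1435 m.
B₁ = 6.52×10⁻⁵ T, B₂ = 2.84×10⁻⁵ T.
Between antiparallel currents both contributions point the same way, so they add. B = B₁ + B₂ = 6.52×10⁻⁵ + 2.84×10⁻⁵ = 9.36×10⁻⁵ T.

B ≈ 93.6 μT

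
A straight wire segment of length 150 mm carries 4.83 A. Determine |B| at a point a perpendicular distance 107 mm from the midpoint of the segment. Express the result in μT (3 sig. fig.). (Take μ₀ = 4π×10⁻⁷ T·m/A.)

For a finite straight segment, B = (μ₀I/4πd)(sinθ₁ + sinθ₂), where θ₁, θ₂ are the angles from the perpendicular to each end.
The perpendicular from the point meets the wire at its midpoint, so each end is L/2 = 0.075 m away along the wire.
sinθ₁ = 0.075/√(0.075²+0.107²) = 0.5740; sinθ₂ = 0.075/√(0.075²+0.107²) = 0.5740.
B = (4π×10⁻⁷ × 4.83) / (4π × 0.107) × (0.5740 + 0.5740) = 5.18×10⁻⁶ T.

B ≈ 5.18 μT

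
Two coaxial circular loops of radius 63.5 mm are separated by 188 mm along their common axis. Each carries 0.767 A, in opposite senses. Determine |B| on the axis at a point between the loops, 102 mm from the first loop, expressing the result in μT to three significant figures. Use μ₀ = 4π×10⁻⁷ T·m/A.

Each loop contributes B = μ₀IR²/[2(R²+z²)^(3/2)] on the axis, with z measured from that loop.
Loop 1 (z = 0.102 m): B₁ = 1.12×10⁻⁶ T. Loop 2 (z = 0.086 m): B₂ = 1.59×10⁻⁶ T.
The fields oppose: B = |B₁ − B₂| = 4.70×10⁻⁷ T.

B ≈ 0.470 μT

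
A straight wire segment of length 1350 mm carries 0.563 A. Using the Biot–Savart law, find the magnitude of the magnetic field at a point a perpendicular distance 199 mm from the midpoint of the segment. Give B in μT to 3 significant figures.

B ≈ 0.543 μT

For a finite straight segment, B = (μ₀I/4πd)(sinθ₁ + sinθ₂), where θ₁, θ₂ are the angles from the perpendicular to each end.
The perpendicular from the point meets the wire at its midpoint, so each end is L/2 = 0.675 m away along the wire.
sinθ₁ = 0.675/√(0.675²+0.199²) = 0.9592; sinθ₂ = 0.675/√(0.675²+0.199²) = 0.9592.
B = (4π×10⁻⁷ × 0.563) / (4π × 0.199) × (0.9592 + 0.9592) = 5.43×10⁻⁷ T.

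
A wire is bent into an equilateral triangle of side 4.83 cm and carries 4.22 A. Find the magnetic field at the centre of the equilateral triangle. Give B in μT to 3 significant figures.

B ≈ 157 μT

Each side is a finite straight segment at perpendicular distance d = a/(2 tan(π/3)) = 0.01394 m from the centre, with end-angles ±π/3.
One side contributes B₁ = (μ₀I/4πd)·2 sin(π/3) = 5.24×10⁻⁵ T.
All 3 sides add in the same direction: B = 3 × 5.24×10⁻⁵ = 1.57×10⁻⁴ T.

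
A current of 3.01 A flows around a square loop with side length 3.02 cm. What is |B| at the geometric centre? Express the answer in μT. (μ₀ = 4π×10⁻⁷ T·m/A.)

B ≈ 113 μT

Each side is a finite straight segment at perpendicular distance d = a/(2 tan(π/4)) = 0.0151 m from the centre, with end-angles ±π/4.
One side contributes B₁ = (μ₀I/4πd)·2 sin(π/4) = 2.82×10⁻⁵ T.
All 4 sides add in the same direction: B = 4 × 2.82×10⁻⁵ = 1.13×10⁻⁴ T.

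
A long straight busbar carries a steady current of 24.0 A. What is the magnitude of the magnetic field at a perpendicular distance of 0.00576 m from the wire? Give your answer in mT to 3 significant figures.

B ≈ 0.833 mT

For an infinitely long straight wire, B = μ₀I/(2πd).
B = (4π×10⁻⁷ × 24.0) / (2π × 0.00576) = 8.33×10⁻⁴ T.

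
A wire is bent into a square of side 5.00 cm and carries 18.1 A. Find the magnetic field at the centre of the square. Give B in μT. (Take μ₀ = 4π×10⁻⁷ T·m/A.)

B ≈ 410 μT

Each side is a finite straight segment at perpendicular distance d = a/(2 tan(π/4)) = 0.025 m from the centre, with end-angles ±π/4.
One side contributes B₁ = (μ₀I/4πd)·2 sin(π/4) = 1.02×10⁻⁴ T.
All 4 sides add in the same direction: B = 4 × 1.02×10⁻⁴ = 4.10×10⁻⁴ T.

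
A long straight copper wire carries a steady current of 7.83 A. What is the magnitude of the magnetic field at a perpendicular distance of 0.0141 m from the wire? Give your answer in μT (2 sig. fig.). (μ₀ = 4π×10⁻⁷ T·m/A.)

B ≈ 110 μT

For an infinitely long straight wire, B = μ₀I/(2πd).
B = (4π×10⁻⁷ × 7.83) / (2π × 0.0141) = 1.11×10⁻⁴ T.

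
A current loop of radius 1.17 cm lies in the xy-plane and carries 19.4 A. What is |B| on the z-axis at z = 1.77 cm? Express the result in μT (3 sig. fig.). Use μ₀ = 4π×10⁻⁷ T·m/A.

On the axis of a circular loop, B = μ₀IR² / [2(R²+z²)^(3/2)].
R² + z² = (0.0117)² + (0.0177)² = 0.0004502 m², and (R²+z²)^(3/2) = 9.55×10⁻⁶ m³.
B = (4π×10⁻⁷ × 19.4 × 0.0001369) / (2 × 9.55×10⁻⁶) = 1.75×10⁻⁴ T.

B ≈ 175 μT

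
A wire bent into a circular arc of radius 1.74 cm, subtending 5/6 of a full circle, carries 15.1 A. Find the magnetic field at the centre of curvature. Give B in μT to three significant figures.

B ≈ 454 μT

The Biot–Savart field of a circular arc at its centre is B = μ₀Iφ/(4πR), with φ = 5.236 rad.
B = (4π×10⁻⁷ × 15.1 × 5.236) / (4π × 0.0174) = 4.54×10⁻⁴ T.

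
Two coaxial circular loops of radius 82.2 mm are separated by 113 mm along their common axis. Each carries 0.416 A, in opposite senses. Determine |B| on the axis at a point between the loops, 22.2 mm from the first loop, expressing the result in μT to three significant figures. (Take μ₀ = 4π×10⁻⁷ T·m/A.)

B ≈ 1.90 μT

Each loop contributes B = μ₀IR²/[2(R²+z²)^(3/2)] on the axis, with z measured from that loop.
Loop 1 (z = 0.0222 m): B₁ = 2.86×10⁻⁶ T. Loop 2 (z = 0.0908 m): B₂ = 9.61×10⁻⁷ T.
The fields oppose: B = |B₁ − B₂| = 1.90×10⁻⁶ T.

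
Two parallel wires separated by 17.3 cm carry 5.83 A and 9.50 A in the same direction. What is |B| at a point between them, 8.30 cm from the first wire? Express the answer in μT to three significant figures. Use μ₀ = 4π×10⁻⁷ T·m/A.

Each long wire gives B = μ₀I/(2πd). Distances are d₁ = 0.083 m and d₂ = 0.09 m.
B₁ = 1.40×10⁻⁵ T, B₂ = 2.11×10⁻⁵ T.
Between parallel currents the two contributions point in opposite directions, so they subtract. B = |B₁ − B₂| = |1.40×10⁻⁵ − 2.11×10⁻⁵| = 7.06×10⁻⁶ T.

B ≈ 7.06 μT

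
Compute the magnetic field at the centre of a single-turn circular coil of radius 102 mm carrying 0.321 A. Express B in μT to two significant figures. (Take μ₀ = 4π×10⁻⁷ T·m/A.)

B ≈ 2.0 μT

At the centre of a circular loop the Biot–Savart law gives B = μ₀I/(2R).
B = (4π×10⁻⁷ × 0.321) / (2 × 0.102) = 1.98×10⁻⁶ T.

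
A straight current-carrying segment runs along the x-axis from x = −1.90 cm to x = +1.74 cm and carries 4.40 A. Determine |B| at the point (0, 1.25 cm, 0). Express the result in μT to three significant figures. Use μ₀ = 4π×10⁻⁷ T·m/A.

For a finite straight segment, B = (μ₀I/4πd)(sinθ₁ + sinθ₂), where θ₁, θ₂ are the angles from the perpendicular to each end.
The perpendicular distance is d = 0.0125 m; the end-offsets along the wire are a = 0.019 m and b = 0.0174 m.
sinθ₁ = 0.019/√(0.019²+0.0125²) = 0.8354; sinθ₂ = 0.0174/√(0.0174²+0.0125²) = 0.8122.
B = (4π×10⁻⁷ × 4.40) / (4π × 0.0125) × (0.8354 + 0.8122) = 5.80×10⁻⁵ T.

B ≈ 58.0 μT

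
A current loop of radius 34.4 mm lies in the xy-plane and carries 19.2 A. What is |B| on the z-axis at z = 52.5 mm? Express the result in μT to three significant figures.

B ≈ 57.7 μT

On the axis of a circular loop, B = μ₀IR² / [2(R²+z²)^(3/2)].
R² + z² = (0.0344)² + (0.0525)² = 0.00394 m², and (R²+z²)^(3/2) = 2.47×10⁻⁴ m³.
B = (4π×10⁻⁷ × 19.2 × 0.001183) / (2 × 2.47×10⁻⁴) = 5.77×10⁻⁵ T.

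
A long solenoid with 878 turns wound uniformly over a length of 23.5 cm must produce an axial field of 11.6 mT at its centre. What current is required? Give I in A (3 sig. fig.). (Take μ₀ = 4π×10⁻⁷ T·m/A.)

Inside a long solenoid B = μ₀nI with n = 3736 m⁻¹, so I = B/(μ₀n).
I = 1.16×10⁻² / (4π×10⁻⁷ × 3736) = 2.47 A.

I ≈ 2.47 A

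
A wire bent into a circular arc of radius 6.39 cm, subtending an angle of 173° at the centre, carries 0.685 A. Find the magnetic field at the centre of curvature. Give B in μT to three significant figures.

B ≈ 3.24 μT

The Biot–Savart field of a circular arc at its centre is B = μ₀Iφ/(4πR), with φ = 3.019 rad.
B = (4π×10⁻⁷ × 0.685 × 3.019) / (4π × 0.0639) = 3.24×10⁻⁶ T.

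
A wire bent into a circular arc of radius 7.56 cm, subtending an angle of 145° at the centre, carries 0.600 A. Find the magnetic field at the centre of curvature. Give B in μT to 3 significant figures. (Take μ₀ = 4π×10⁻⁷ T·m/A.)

The Biot–Savart field of a circular arc at its centre is B = μ₀Iφ/(4πR), with φ = 2.531 rad.
B = (4π×10⁻⁷ × 0.600 × 2.531) / (4π × 0.0756) = 2.01×10⁻⁶ T.

B ≈ 2.01 μT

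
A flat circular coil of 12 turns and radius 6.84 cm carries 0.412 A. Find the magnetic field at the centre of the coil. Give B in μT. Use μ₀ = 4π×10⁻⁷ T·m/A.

B ≈ 45.4 μT

For an N-turn flat coil, B = Nμ₀I/(2R) with R = 0.0684 m.
B = 12 × 3.78×10⁻⁶ T = 4.54×10⁻⁵ T.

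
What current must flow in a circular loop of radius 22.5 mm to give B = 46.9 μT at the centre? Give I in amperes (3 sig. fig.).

I ≈ 1.68 A

At the centre of a circular loop B = μ₀I/(2R), so I = 2RB/μ₀.
With R = 0.0225 m, I = 2 × 0.0225 × 4.69×10⁻⁵ / (4π×10⁻⁷) = 1.68 A.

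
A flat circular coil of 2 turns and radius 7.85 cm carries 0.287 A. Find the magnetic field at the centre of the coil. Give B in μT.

B ≈ 4.59 μT

For an N-turn flat coil, B = Nμ₀I/(2R) with R = 0.0785 m.
B = 2 × 2.30×10⁻⁶ T = 4.59×10⁻⁶ T.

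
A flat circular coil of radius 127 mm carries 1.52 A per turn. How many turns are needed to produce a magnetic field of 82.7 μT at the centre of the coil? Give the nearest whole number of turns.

For an N-turn coil, B = Nμ₀I/(2R). A single turn gives B₁ = 7.52×10⁻⁶ T with R = 0.127 m.
N = B/B₁ = 8.27×10⁻⁵ / 7.52×10⁻⁶ = 11.00.

N = 11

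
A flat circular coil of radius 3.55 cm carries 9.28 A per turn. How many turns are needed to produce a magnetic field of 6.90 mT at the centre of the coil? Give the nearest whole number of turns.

For an N-turn coil, B = Nμ₀I/(2R). A single turn gives B₁ = 1.64×10⁻⁴ T with R = 0.0355 m.
N = B/B₁ = 6.90×10⁻³ / 1.64×10⁻⁴ = 42.01.

N = 42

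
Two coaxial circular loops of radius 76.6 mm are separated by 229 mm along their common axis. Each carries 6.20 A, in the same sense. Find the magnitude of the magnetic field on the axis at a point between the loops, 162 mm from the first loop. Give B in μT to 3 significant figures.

Each loop contributes B = μ₀IR²/[2(R²+z²)^(3/2)] on the axis, with z measured from that loop.
Loop 1 (z = 0.162 m): B₁ = 3.97×10⁻⁶ T. Loop 2 (z = 0.067 m): B₂ = 2.17×10⁻⁵ T.
The fields add: B = B₁ + B₂ = 2.57×10⁻⁵ T.

B ≈ 25.7 μT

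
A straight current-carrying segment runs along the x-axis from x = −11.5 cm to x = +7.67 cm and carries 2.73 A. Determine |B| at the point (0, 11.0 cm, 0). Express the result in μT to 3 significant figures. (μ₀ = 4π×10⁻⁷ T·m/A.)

For a finite straight segment, B = (μ₀I/4πd)(sinθ₁ + sinθ₂), where θ₁, θ₂ are the angles from the perpendicular to each end.
The perpendicular distance is d = 0.11 m; the end-offsets along the wire are a = 0.115 m and b = 0.0767 m.
sinθ₁ = 0.115/√(0.115²+0.11²) = 0.7226; sinθ₂ = 0.0767/√(0.0767²+0.11²) = 0.5720.
B = (4π×10⁻⁷ × 2.73) / (4π × 0.11) × (0.7226 + 0.5720) = 3.21×10⁻⁶ T.

B ≈ 3.21 μT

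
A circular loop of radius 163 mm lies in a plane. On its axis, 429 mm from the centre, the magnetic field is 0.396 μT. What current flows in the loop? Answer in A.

On the axis of a loop, B = μ₀IR²/[2(R²+z²)^(3/2)], so I = 2B(R²+z²)^(3/2)/(μ₀R²).
R² + z² = 0.02657 + 0.184 = 0.2106 m²; raised to 3/2 gives 9.67×10⁻² m³.
I = 2 × 3.96×10⁻⁷ × 9.67×10⁻² / (1.26×10⁻⁶ × 0.02657) = 2.29 A.

I ≈ 2.29 A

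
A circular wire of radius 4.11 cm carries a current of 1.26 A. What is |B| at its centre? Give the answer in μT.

At the centre of a circular loop the Biot–Savart law gives B = μ₀I/(2R).
B = (4π×10⁻⁷ × 1.26) / (2 × 0.0411) = 1.93×10⁻⁵ T.

B ≈ 19.3 μT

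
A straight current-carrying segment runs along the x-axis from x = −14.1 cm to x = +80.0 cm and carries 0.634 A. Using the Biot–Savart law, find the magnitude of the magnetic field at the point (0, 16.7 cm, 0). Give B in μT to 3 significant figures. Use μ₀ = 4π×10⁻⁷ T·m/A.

For a finite straight segment, B = (μ₀I/4πd)(sinθ₁ + sinθ₂), where θ₁, θ₂ are the angles from the perpendicular to each end.
The perpendicular distance is d = 0.167 m; the end-offsets along the wire are a = 0.141 m and b = 0.8 m.
sinθ₁ = 0.141/√(0.141²+0.167²) = 0.6451; sinθ₂ = 0.8/√(0.8²+0.167²) = 0.9789.
B = (4π×10⁻⁷ × 0.634) / (4π × 0.167) × (0.6451 + 0.9789) = 6.17×10⁻⁷ T.

B ≈ 0.617 μT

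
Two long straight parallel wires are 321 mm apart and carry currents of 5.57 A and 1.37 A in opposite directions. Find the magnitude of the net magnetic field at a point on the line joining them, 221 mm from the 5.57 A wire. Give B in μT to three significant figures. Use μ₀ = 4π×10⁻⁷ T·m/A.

Each long wire gives B = μ₀I/(2πd). Distances are d₁ = 0.221 m and d₂ = 0.1 m.
B₁ = 5.04×10⁻⁶ T, B₂ = 2.74×10⁻⁶ T.
Between antiparallel currents both contributions point the same way, so they add. B = B₁ + B₂ = 5.04×10⁻⁶ + 2.74×10⁻⁶ = 7.78×10⁻⁶ T.

B ≈ 7.78 μT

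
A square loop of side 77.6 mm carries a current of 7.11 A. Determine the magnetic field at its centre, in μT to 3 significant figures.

B ≈ 104 μT

Each side is a finite straight segment at perpendicular distance d = a/(2 tan(π/4)) = 0.0388 m from the centre, with end-angles ±π/4.
One side contributes B₁ = (μ₀I/4πd)·2 sin(π/4) = 2.59×10⁻⁵ T.
All 4 sides add in the same direction: B = 4 × 2.59×10⁻⁵ = 1.04×10⁻⁴ T.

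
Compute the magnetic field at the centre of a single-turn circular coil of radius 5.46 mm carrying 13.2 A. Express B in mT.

B ≈ 1.52 mT

At the centre of a circular loop the Biot–Savart law gives B = μ₀I/(2R).
B = (4π×10⁻⁷ × 13.2) / (2 × 0.00546) = 1.52×10⁻³ T.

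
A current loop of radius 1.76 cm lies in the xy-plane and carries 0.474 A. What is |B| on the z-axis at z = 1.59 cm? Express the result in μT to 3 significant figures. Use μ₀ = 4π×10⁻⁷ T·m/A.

B ≈ 6.91 μT

On the axis of a circular loop, B = μ₀IR² / [2(R²+z²)^(3/2)].
R² + z² = (0.0176)² + (0.0159)² = 0.0005626 m², and (R²+z²)^(3/2) = 1.33×10⁻⁵ m³.
B = (4π×10⁻⁷ × 0.474 × 0.0003098) / (2 × 1.33×10⁻⁵) = 6.91×10⁻⁶ T.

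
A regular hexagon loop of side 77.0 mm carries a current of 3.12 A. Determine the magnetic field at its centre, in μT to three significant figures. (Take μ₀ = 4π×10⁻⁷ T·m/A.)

Each side is a finite straight segment at perpendicular distance d = a/(2 tan(π/6)) = 0.06668 m from the centre, with end-angles ±π/6.
One side contributes B₁ = (μ₀I/4πd)·2 sin(π/6) = 4.68×10⁻⁶ T.
All 6 sides add in the same direction: B = 6 × 4.68×10⁻⁶ = 2.81×10⁻⁵ T.

B ≈ 28.1 μT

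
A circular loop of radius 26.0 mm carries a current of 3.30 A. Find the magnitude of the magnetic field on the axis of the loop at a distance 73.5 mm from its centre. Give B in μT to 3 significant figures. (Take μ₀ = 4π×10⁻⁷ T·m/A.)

B ≈ 2.96 μT

On the axis of a circular loop, B = μ₀IR² / [2(R²+z²)^(3/2)].
R² + z² = (0.026)² + (0.0735)² = 0.006078 m², and (R²+z²)^(3/2) = 4.74×10⁻⁴ m³.
B = (4π×10⁻⁷ × 3.30 × 0.000676) / (2 × 4.74×10⁻⁴) = 2.96×10⁻⁶ T.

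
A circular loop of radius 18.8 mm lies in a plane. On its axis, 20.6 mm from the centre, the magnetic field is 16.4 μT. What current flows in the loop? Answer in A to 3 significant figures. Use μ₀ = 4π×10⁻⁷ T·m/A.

I ≈ 1.60 A

On the axis of a loop, B = μ₀IR²/[2(R²+z²)^(3/2)], so I = 2B(R²+z²)^(3/2)/(μ₀R²).
R² + z² = 0.0003534 + 0.0004244 = 0.0007778 m²; raised to 3/2 gives 2.17×10⁻⁵ m³.
I = 2 × 1.64×10⁻⁵ × 2.17×10⁻⁵ / (1.26×10⁻⁶ × 0.0003534) = 1.60 A.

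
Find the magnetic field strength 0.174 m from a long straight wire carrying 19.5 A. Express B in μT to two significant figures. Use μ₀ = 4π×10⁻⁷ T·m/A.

B ≈ 22 μT

For an infinitely long straight wire, B = μ₀I/(2πd).
B = (4π×10⁻⁷ × 19.5) / (2π × 0.174) = 2.24×10⁻⁵ T.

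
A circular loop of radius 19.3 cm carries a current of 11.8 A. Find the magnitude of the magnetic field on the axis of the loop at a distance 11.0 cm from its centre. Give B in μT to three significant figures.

On the axis of a circular loop, B = μ₀IR² / [2(R²+z²)^(3/2)].
R² + z² = (0.193)² + (0.11)² = 0.04935 m², and (R²+z²)^(3/2) = 1.10×10⁻² m³.
B = (4π×10⁻⁷ × 11.8 × 0.03725) / (2 × 1.10×10⁻²) = 2.52×10⁻⁵ T.

B ≈ 25.2 μT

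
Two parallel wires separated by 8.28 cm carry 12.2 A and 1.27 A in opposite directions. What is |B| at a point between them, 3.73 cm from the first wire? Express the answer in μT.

Each long wire gives B = μ₀I/(2πd). Distances are d₁ = 0.0373 m and d₂ = 0.0455 m.
B₁ = 6.54×10⁻⁵ T, B₂ = 5.58×10⁻⁶ T.
Between antiparallel currents both contributions point the same way, so they add. B = B₁ + B₂ = 6.54×10⁻⁵ + 5.58×10⁻⁶ = 7.10×10⁻⁵ T.

B ≈ 71.0 μT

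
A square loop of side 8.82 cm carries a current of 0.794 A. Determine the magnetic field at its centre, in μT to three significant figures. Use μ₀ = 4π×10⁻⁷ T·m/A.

B ≈ 10.2 μT

Each side is a finite straight segment at perpendicular distance d = a/(2 tan(π/4)) = 0.0441 m from the centre, with end-angles ±π/4.
One side contributes B₁ = (μ₀I/4πd)·2 sin(π/4) = 2.55×10⁻⁶ T.
All 4 sides add in the same direction: B = 4 × 2.55×10⁻⁶ = 1.02×10⁻⁵ T.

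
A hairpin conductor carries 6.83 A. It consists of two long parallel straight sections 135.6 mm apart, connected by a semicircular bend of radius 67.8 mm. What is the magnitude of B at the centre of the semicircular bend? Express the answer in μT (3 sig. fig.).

The semicircular arc contributes B_arc = μ₀I·π/(4πR) = μ₀I/(4R) = 3.16×10⁻⁵ T.
Each semi-infinite lead is at perpendicular distance R = 0.0678 m from the centre, with the perpendicular foot at its near end, so it contributes μ₀I/(4πR); both point the same way, together 2.01×10⁻⁵ T.
Arc and leads all point the same direction: B = 3.16×10⁻⁵ + 2.01×10⁻⁵ = 5.18×10⁻⁵ T.

B ≈ 51.8 μT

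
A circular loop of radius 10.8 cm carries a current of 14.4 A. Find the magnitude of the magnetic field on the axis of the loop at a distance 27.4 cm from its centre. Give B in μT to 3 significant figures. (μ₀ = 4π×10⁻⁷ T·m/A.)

On the axis of a circular loop, B = μ₀IR² / [2(R²+z²)^(3/2)].
R² + z² = (0.108)² + (0.274)² = 0.08674 m², and (R²+z²)^(3/2) = 2.55×10⁻² m³.
B = (4π×10⁻⁷ × 14.4 × 0.01166) / (2 × 2.55×10⁻²) = 4.13×10⁻⁶ T.

B ≈ 4.13 μT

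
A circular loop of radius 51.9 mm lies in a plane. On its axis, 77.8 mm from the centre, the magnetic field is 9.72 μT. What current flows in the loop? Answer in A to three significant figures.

I ≈ 4.70 A

On the axis of a loop, B = μ₀IR²/[2(R²+z²)^(3/2)], so I = 2B(R²+z²)^(3/2)/(μ₀R²).
R² + z² = 0.002694 + 0.006053 = 0.008746 m²; raised to 3/2 gives 8.18×10⁻⁴ m³.
I = 2 × 9.72×10⁻⁶ × 8.18×10⁻⁴ / (1.26×10⁻⁶ × 0.002694) = 4.70 A.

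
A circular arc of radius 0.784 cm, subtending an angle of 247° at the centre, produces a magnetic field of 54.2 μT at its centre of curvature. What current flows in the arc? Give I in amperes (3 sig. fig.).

For a circular arc, B = μ₀Iφ/(4πR) with φ in radians; here φ = 4.311 rad.
So I = 4πRB/(μ₀φ) = 4π × 0.00784 × 5.42×10⁻⁵ / (4π×10⁻⁷ × 4.311) = 0.986 A.

I ≈ 0.986 A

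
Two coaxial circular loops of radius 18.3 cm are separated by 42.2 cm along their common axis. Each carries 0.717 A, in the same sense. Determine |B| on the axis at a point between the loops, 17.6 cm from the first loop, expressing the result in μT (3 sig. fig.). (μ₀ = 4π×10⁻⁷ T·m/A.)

Each loop contributes B = μ₀IR²/[2(R²+z²)^(3/2)] on the axis, with z measured from that loop.
Loop 1 (z = 0.176 m): B₁ = 9.22×10⁻⁷ T. Loop 2 (z = 0.246 m): B₂ = 5.23×10⁻⁷ T.
The fields add: B = B₁ + B₂ = 1.45×10⁻⁶ T.

B ≈ 1.45 μT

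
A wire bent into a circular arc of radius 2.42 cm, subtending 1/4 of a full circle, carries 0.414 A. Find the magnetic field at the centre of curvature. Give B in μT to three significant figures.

B ≈ 2.69 μT

The Biot–Savart field of a circular arc at its centre is B = μ₀Iφ/(4πR), with φ = 1.571 rad.
B = (4π×10⁻⁷ × 0.414 × 1.571) / (4π × 0.0242) = 2.69×10⁻⁶ T.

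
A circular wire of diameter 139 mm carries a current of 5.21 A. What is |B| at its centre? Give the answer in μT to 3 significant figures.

B ≈ 47.1 μT

At the centre of a circular loop the Biot–Savart law gives B = μ₀I/(2R) (so R = 0.0695 m).
B = (4π×10⁻⁷ × 5.21) / (2 × 0.0695) = 4.71×10⁻⁵ T.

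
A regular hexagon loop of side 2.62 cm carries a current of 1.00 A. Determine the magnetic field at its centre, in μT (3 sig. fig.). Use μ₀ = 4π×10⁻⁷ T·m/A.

B ≈ 26.4 μT

Each side is a finite straight segment at perpendicular distance d = a/(2 tan(π/6)) = 0.02269 m from the centre, with end-angles ±π/6.
One side contributes B₁ = (μ₀I/4πd)·2 sin(π/6) = 4.41×10⁻⁶ T.
All 6 sides add in the same direction: B = 6 × 4.41×10⁻⁶ = 2.64×10⁻⁵ T.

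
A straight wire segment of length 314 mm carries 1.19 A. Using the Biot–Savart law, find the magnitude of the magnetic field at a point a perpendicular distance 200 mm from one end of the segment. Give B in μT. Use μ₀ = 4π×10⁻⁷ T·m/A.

For a finite straight segment, B = (μ₀I/4πd)(sinθ₁ + sinθ₂), where θ₁, θ₂ are the angles from the perpendicular to each end.
The perpendicular foot is at one end, so the two end-offsets along the wire are 0 and L = 0.314 m.
sinθ₁ = 0/√(0²+0.2²) = 0.0000; sinθ₂ = 0.314/√(0.314²+0.2²) = 0.8434.
B = (4π×10⁻⁷ × 1.19) / (4π × 0.2) × (0.0000 + 0.8434) = 5.02×10⁻⁷ T.

B ≈ 0.502 μT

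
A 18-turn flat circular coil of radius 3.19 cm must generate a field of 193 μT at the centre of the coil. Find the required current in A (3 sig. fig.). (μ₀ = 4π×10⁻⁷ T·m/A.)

For an N-turn coil, B = Nμ₀I/(2R) with R = 0.0319 m, so I = 2RB/(Nμ₀) = 2 × 0.0319 × 1.93×10⁻⁴ / (18 × 4π×10⁻⁷) = 0.544 A.

I ≈ 0.544 A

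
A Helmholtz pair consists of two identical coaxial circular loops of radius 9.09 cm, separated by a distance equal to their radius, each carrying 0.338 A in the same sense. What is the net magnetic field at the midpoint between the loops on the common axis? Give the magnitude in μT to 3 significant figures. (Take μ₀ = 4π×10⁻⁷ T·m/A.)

Each loop contributes B = μ₀IR²/[2(R²+z²)^(3/2)] on the axis, with z measured from that loop.
Loop 1 (z = 0.04545 m): B₁ = 1.67×10⁻⁶ T. Loop 2 (z = 0.04545 m): B₂ = 1.67×10⁻⁶ T.
The fields add: B = B₁ + B₂ = 3.34×10⁻⁶ T.

B ≈ 3.34 μT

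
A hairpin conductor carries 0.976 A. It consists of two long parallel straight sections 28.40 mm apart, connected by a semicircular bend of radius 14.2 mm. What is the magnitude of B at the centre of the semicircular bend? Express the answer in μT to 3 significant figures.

B ≈ 35.3 μT

The semicircular arc contributes B_arc = μ₀I·π/(4πR) = μ₀I/(4R) = 2.16×10⁻⁵ T.
Each semi-infinite lead is at perpendicular distance R = 0.0142 m from the centre, with the perpendicular foot at its near end, so it contributes μ₀I/(4πR); both point the same way, together 1.37×10⁻⁵ T.
Arc and leads all point the same direction: B = 2.16×10⁻⁵ + 1.37×10⁻⁵ = 3.53×10⁻⁵ T.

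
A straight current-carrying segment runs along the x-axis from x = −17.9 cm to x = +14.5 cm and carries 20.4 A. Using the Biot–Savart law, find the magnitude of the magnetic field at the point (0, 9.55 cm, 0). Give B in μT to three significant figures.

B ≈ 36.7 μT

For a finite straight segment, B = (μ₀I/4πd)(sinθ₁ + sinθ₂), where θ₁, θ₂ are the angles from the perpendicular to each end.
The perpendicular distance is d = 0.0955 m; the end-offsets along the wire are a = 0.179 m and b = 0.145 m.
sinθ₁ = 0.179/√(0.179²+0.0955²) = 0.8823; sinθ₂ = 0.145/√(0.145²+0.0955²) = 0.8351.
B = (4π×10⁻⁷ × 20.4) / (4π × 0.0955) × (0.8823 + 0.8351) = 3.67×10⁻⁵ T.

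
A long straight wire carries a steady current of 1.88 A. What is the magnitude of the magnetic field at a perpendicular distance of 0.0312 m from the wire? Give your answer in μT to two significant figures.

B ≈ 12 μT

For an infinitely long straight wire, B = μ₀I/(2πd).
B = (4π×10⁻⁷ × 1.88) / (2π × 0.0312) = 1.21×10⁻⁵ T.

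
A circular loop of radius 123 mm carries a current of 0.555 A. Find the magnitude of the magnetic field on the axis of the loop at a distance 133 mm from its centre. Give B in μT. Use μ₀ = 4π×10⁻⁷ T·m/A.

B ≈ 0.887 μT

On the axis of a circular loop, B = μ₀IR² / [2(R²+z²)^(3/2)].
R² + z² = (0.123)² + (0.133)² = 0.03282 m², and (R²+z²)^(3/2) = 5.95×10⁻³ m³.
B = (4π×10⁻⁷ × 0.555 × 0.01513) / (2 × 5.95×10⁻³) = 8.87×10⁻⁷ T.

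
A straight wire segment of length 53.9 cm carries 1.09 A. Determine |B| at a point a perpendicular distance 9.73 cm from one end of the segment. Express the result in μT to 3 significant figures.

For a finite straight segment, B = (μ₀I/4πd)(sinθ₁ + sinθ₂), where θ₁, θ₂ are the angles from the perpendicular to each end.
The perpendicular foot is at one end, so the two end-offsets along the wire are 0 and L = 0.539 m.
sinθ₁ = 0/√(0²+0.0973²) = 0.0000; sinθ₂ = 0.539/√(0.539²+0.0973²) = 0.9841.
B = (4π×10⁻⁷ × 1.09) / (4π × 0.0973) × (0.0000 + 0.9841) = 1.10×10⁻⁶ T.

B ≈ 1.10 μT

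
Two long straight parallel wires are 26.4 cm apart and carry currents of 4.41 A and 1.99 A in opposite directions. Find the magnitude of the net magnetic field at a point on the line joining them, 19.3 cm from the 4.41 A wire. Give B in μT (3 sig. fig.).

Each long wire gives B = μ₀I/(2πd). Distances are d₁ = 0.193 m and d₂ = 0.071 m.
B₁ = 4.57×10⁻⁶ T, B₂ = 5.61×10⁻⁶ T.
Between antiparallel currents both contributions point the same way, so they add. B = B₁ + B₂ = 4.57×10⁻⁶ + 5.61×10⁻⁶ = 1.02×10⁻⁵ T.

B ≈ 10.2 μT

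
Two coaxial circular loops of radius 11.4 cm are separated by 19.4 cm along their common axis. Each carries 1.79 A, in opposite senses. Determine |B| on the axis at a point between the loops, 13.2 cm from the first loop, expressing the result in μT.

B ≈ 3.93 μT

Each loop contributes B = μ₀IR²/[2(R²+z²)^(3/2)] on the axis, with z measured from that loop.
Loop 1 (z = 0.132 m): B₁ = 2.75×10⁻⁶ T. Loop 2 (z = 0.062 m): B₂ = 6.69×10⁻⁶ T.
The fields oppose: B = |B₁ − B₂| = 3.93×10⁻⁶ T.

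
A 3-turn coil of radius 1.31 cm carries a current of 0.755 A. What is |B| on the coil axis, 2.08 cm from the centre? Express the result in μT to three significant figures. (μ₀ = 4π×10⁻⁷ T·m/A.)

B ≈ 16.4 μT

For an N-turn flat coil, B = Nμ₀IR²/[2(R²+z²)^(3/2)] with R = 0.0131 m, z = 0.0208 m.
B = 3 × 5.48×10⁻⁶ T = 1.64×10⁻⁵ T.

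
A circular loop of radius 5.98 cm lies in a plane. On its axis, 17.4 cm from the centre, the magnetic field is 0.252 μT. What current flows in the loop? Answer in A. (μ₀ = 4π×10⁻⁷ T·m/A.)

I ≈ 0.699 A

On the axis of a loop, B = μ₀IR²/[2(R²+z²)^(3/2)], so I = 2B(R²+z²)^(3/2)/(μ₀R²).
R² + z² = 0.003576 + 0.03028 = 0.03385 m²; raised to 3/2 gives 6.23×10⁻³ m³.
I = 2 × 2.52×10⁻⁷ × 6.23×10⁻³ / (1.26×10⁻⁶ × 0.003576) = 0.699 A.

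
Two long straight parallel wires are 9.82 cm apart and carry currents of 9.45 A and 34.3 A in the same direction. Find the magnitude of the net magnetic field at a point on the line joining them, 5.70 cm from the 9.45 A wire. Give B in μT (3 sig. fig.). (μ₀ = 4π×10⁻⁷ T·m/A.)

Each long wire gives B = μ₀I/(2πd). Distances are d₁ = 0.057 m and d₂ = 0.0412 m.
B₁ = 3.32×10⁻⁵ T, B₂ = 1.67×10⁻⁴ T.
Between parallel currents the two contributions point in opposite directions, so they subtract. B = |B₁ − B₂| = |3.32×10⁻⁵ − 1.67×10⁻⁴| = 1.33×10⁻⁴ T.

B ≈ 133 μT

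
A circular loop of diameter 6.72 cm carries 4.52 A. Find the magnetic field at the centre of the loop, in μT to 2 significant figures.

At the centre of a circular loop the Biot–Savart law gives B = μ₀I/(2R) (so R = 0.0336 m).
B = (4π×10⁻⁷ × 4.52) / (2 × 0.0336) = 8.45×10⁻⁵ T.

B ≈ 85 μT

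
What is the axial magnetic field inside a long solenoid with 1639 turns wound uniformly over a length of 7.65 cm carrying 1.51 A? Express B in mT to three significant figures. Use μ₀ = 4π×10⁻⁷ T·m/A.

Inside a long solenoid, B = μ₀nI with n = 2.142×10⁴ turns/m.
B = 4π×10⁻⁷ × 2.142×10⁴ × 1.51 = 4.07×10⁻² T.

B ≈ 40.7 mT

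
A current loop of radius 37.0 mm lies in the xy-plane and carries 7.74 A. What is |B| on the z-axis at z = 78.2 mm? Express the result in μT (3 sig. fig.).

On the axis of a circular loop, B = μ₀IR² / [2(R²+z²)^(3/2)].
R² + z² = (0.037)² + (0.0782)² = 0.007484 m², and (R²+z²)^(3/2) = 6.47×10⁻⁴ m³.
B = (4π×10⁻⁷ × 7.74 × 0.001369) / (2 × 6.47×10⁻⁴) = 1.03×10⁻⁵ T.

B ≈ 10.3 μT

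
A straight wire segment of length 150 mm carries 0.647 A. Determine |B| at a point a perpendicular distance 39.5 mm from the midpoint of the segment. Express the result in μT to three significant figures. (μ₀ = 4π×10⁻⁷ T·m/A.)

For a finite straight segment, B = (μ₀I/4πd)(sinθ₁ + sinθ₂), where θ₁, θ₂ are the angles from the perpendicular to each end.
The perpendicular from the point meets the wire at its midpoint, so each end is L/2 = 0.075 m away along the wire.
sinθ₁ = 0.075/√(0.075²+0.0395²) = 0.8848; sinθ₂ = 0.075/√(0.075²+0.0395²) = 0.8848.
B = (4π×10⁻⁷ × 0.647) / (4π × 0.0395) × (0.8848 + 0.8848) = 2.90×10⁻⁶ T.

B ≈ 2.90 μT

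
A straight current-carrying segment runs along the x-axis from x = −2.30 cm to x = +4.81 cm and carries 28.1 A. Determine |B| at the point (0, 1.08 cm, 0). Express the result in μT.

B ≈ 489 μT

For a finite straight segment, B = (μ₀I/4πd)(sinθ₁ + sinθ₂), where θ₁, θ₂ are the angles from the perpendicular to each end.
The perpendicular distance is d = 0.0108 m; the end-offsets along the wire are a = 0.023 m and b = 0.0481 m.
sinθ₁ = 0.023/√(0.023²+0.0108²) = 0.9052; sinθ₂ = 0.0481/√(0.0481²+0.0108²) = 0.9757.
B = (4π×10⁻⁷ × 28.1) / (4π × 0.0108) × (0.9052 + 0.9757) = 4.89×10⁻⁴ T.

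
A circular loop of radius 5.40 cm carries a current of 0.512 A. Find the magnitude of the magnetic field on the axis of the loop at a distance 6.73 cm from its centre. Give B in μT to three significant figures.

On the axis of a circular loop, B = μ₀IR² / [2(R²+z²)^(3/2)].
R² + z² = (0.054)² + (0.0673)² = 0.007445 m², and (R²+z²)^(3/2) = 6.42×10⁻⁴ m³.
B = (4π×10⁻⁷ × 0.512 × 0.002916) / (2 × 6.42×10⁻⁴) = 1.46×10⁻⁶ T.

B ≈ 1.46 μT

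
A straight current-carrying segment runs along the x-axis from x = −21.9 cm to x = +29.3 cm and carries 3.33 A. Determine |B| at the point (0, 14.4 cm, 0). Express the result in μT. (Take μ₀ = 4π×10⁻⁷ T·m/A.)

For a finite straight segment, B = (μ₀I/4πd)(sinθ₁ + sinθ₂), where θ₁, θ₂ are the angles from the perpendicular to each end.
The perpendicular distance is d = 0.144 m; the end-offsets along the wire are a = 0.219 m and b = 0.293 m.
sinθ₁ = 0.219/√(0.219²+0.144²) = 0.8356; sinθ₂ = 0.293/√(0.293²+0.144²) = 0.8975.
B = (4π×10⁻⁷ × 3.33) / (4π × 0.144) × (0.8356 + 0.8975) = 4.01×10⁻⁶ T.

B ≈ 4.01 μT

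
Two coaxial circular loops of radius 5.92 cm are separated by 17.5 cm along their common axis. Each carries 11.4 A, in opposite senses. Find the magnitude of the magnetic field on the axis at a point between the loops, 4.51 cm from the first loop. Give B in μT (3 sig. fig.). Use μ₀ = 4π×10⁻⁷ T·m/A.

B ≈ 52.3 μT

Each loop contributes B = μ₀IR²/[2(R²+z²)^(3/2)] on the axis, with z measured from that loop.
Loop 1 (z = 0.0451 m): B₁ = 6.09×10⁻⁵ T. Loop 2 (z = 0.1299 m): B₂ = 8.63×10⁻⁶ T.
The fields oppose: B = |B₁ − B₂| = 5.23×10⁻⁵ T.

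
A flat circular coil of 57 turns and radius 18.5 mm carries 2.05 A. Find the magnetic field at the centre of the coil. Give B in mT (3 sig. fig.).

For an N-turn flat coil, B = Nμ₀I/(2R) with R = 0.0185 m.
B = 57 × 6.96×10⁻⁵ T = 3.97×10⁻³ T.

B ≈ 3.97 mT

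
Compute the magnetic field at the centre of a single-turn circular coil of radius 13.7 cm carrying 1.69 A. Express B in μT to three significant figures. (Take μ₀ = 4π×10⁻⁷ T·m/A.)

At the centre of a circular loop the Biot–Savart law gives B = μ₀I/(2R).
B = (4π×10⁻⁷ × 1.69) / (2 × 0.137) = 7.75×10⁻⁶ T.

B ≈ 7.75 μT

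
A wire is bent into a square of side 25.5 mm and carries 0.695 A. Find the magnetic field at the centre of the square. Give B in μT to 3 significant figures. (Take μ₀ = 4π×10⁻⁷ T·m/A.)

B ≈ 30.8 μT

Each side is a finite straight segment at perpendicular distance d = a/(2 tan(π/4)) = 0.01275 m from the centre, with end-angles ±π/4.
One side contributes B₁ = (μ₀I/4πd)·2 sin(π/4) = 7.71×10⁻⁶ T.
All 4 sides add in the same direction: B = 4 × 7.71×10⁻⁶ = 3.08×10⁻⁵ T.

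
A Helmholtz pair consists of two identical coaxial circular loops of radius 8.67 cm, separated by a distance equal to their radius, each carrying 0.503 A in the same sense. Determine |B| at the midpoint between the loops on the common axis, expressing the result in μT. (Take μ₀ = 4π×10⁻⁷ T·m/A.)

B ≈ 5.22 μT

Each loop contributes B = μ₀IR²/[2(R²+z²)^(3/2)] on the axis, with z measured from that loop.
Loop 1 (z = 0.04335 m): B₁ = 2.61×10⁻⁶ T. Loop 2 (z = 0.04335 m): B₂ = 2.61×10⁻⁶ T.
The fields add: B = B₁ + B₂ = 5.22×10⁻⁶ T.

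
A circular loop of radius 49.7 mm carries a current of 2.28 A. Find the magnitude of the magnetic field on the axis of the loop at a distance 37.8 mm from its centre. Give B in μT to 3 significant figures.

On the axis of a circular loop, B = μ₀IR² / [2(R²+z²)^(3/2)].
R² + z² = (0.0497)² + (0.0378)² = 0.003899 m², and (R²+z²)^(3/2) = 2.43×10⁻⁴ m³.
B = (4π×10⁻⁷ × 2.28 × 0.00247) / (2 × 2.43×10⁻⁴) = 1.45×10⁻⁵ T.

B ≈ 14.5 μT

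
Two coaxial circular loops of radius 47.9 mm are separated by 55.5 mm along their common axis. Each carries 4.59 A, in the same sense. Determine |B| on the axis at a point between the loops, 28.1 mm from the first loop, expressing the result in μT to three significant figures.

B ≈ 78.0 μT

Each loop contributes B = μ₀IR²/[2(R²+z²)^(3/2)] on the axis, with z measured from that loop.
Loop 1 (z = 0.0281 m): B₁ = 3.86×10⁻⁵ T. Loop 2 (z = 0.0274 m): B₂ = 3.94×10⁻⁵ T.
The fields add: B = B₁ + B₂ = 7.80×10⁻⁵ T.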